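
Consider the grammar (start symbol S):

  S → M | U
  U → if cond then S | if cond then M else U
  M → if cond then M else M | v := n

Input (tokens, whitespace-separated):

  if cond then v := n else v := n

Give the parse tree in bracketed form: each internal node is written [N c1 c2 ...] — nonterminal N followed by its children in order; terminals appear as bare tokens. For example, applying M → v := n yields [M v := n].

S
M
if cond then M else M
if cond then v := n else M
if cond then v := n else v := n

[S [M if cond then [M v := n] else [M v := n]]]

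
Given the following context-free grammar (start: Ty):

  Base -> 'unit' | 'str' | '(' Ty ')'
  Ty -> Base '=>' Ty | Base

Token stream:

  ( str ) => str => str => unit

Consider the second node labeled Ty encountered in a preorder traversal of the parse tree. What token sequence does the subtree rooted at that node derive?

[Ty [Base ( [Ty [Base str]] )] => [Ty [Base str] => [Ty [Base str] => [Ty [Base unit]]]]]

str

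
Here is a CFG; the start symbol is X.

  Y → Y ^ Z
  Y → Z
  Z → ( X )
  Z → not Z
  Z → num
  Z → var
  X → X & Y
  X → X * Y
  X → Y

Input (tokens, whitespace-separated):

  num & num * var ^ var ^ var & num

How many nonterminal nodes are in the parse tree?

[X [X [X [X [Y [Z num]]] & [Y [Z num]]] * [Y [Y [Y [Z var]] ^ [Z var]] ^ [Z var]]] & [Y [Z num]]]

16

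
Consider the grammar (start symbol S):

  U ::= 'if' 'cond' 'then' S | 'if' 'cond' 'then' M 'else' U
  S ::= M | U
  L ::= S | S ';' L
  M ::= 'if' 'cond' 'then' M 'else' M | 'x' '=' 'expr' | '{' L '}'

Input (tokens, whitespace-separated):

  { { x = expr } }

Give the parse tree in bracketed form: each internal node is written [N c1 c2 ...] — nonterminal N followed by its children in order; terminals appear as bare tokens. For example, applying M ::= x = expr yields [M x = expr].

[S [M { [L [S [M { [L [S [M x = expr]]] }]]] }]]

S
M
{ L }
{ S }
{ M }
{ { L } }
{ { S } }
{ { M } }
{ { x = expr } }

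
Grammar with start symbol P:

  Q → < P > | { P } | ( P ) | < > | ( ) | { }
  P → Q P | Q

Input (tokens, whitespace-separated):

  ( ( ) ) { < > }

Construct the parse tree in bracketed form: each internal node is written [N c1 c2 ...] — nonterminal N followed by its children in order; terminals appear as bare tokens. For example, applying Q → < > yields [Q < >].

[P [Q ( [P [Q ( )]] )] [P [Q { [P [Q < >]] }]]]

P
Q P
( P ) P
( Q ) P
( ( ) ) P
( ( ) ) Q
( ( ) ) { P }
( ( ) ) { Q }
( ( ) ) { < > }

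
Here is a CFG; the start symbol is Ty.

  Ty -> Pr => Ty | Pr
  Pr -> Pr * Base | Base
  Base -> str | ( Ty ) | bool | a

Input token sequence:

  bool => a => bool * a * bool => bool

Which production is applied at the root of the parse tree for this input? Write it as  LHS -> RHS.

Ty -> Pr => Ty

[Ty [Pr [Base bool]] => [Ty [Pr [Base a]] => [Ty [Pr [Pr [Pr [Base bool]] * [Base a]] * [Base bool]] => [Ty [Pr [Base bool]]]]]]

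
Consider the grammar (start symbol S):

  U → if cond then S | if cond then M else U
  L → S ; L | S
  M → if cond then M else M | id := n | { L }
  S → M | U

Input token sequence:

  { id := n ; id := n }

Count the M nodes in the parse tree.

3

[S [M { [L [S [M id := n]] ; [L [S [M id := n]]]] }]]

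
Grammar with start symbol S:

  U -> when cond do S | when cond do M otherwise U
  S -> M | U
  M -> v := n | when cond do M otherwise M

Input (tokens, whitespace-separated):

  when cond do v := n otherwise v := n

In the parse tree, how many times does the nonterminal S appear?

1

[S [M when cond do [M v := n] otherwise [M v := n]]]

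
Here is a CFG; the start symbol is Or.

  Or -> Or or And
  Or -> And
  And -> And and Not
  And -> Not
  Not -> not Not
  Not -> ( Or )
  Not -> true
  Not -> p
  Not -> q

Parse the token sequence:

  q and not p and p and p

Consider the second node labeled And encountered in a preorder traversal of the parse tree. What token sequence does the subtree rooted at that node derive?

[Or [And [And [And [And [Not q]] and [Not not [Not p]]] and [Not p]] and [Not p]]]

q and not p and p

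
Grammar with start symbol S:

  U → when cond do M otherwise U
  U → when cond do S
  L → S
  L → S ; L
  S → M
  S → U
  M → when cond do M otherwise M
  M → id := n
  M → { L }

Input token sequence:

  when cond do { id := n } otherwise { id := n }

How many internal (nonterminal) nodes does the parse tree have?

10

[S [M when cond do [M { [L [S [M id := n]]] }] otherwise [M { [L [S [M id := n]]] }]]]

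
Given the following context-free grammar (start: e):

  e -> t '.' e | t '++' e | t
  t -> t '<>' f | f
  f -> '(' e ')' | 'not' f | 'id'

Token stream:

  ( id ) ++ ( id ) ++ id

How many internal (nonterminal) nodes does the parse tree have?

15

[e [t [f ( [e [t [f id]]] )]] ++ [e [t [f ( [e [t [f id]]] )]] ++ [e [t [f id]]]]]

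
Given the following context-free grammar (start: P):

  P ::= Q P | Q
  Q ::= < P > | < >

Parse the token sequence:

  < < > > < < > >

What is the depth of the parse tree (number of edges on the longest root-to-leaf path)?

[P [Q < [P [Q < >]] >] [P [Q < [P [Q < >]] >]]]

5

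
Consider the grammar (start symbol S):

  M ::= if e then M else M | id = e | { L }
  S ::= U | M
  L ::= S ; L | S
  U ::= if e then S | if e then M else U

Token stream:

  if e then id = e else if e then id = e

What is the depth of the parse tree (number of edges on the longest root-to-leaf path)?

[S [U if e then [M id = e] else [U if e then [S [M id = e]]]]]

5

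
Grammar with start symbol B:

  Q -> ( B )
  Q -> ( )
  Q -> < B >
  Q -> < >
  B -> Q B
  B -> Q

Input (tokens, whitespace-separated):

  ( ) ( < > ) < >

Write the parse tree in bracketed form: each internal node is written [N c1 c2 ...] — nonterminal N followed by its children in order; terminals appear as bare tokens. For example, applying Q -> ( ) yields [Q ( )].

B
Q B
( ) B
( ) Q B
( ) ( B ) B
( ) ( Q ) B
( ) ( < > ) B
( ) ( < > ) Q
( ) ( < > ) < >

[B [Q ( )] [B [Q ( [B [Q < >]] )] [B [Q < >]]]]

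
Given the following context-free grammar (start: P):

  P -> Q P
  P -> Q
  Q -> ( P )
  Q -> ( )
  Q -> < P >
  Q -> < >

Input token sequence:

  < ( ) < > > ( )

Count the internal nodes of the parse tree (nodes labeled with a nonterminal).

[P [Q < [P [Q ( )] [P [Q < >]]] >] [P [Q ( )]]]

8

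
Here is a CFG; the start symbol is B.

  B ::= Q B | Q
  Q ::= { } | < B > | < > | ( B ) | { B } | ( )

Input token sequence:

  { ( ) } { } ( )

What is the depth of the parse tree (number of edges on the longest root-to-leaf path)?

[B [Q { [B [Q ( )]] }] [B [Q { }] [B [Q ( )]]]]

4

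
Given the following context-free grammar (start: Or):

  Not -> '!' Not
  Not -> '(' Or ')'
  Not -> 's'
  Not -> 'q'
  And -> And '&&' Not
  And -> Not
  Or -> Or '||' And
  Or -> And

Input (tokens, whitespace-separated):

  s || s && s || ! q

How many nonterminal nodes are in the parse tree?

12

[Or [Or [Or [And [Not s]]] || [And [And [Not s]] && [Not s]]] || [And [Not ! [Not q]]]]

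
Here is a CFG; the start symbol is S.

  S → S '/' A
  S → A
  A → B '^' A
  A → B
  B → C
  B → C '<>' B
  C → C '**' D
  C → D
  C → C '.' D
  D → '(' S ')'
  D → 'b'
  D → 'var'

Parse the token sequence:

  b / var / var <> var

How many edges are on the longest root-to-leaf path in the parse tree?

7

[S [S [S [A [B [C [D b]]]]] / [A [B [C [D var]]]]] / [A [B [C [D var]] <> [B [C [D var]]]]]]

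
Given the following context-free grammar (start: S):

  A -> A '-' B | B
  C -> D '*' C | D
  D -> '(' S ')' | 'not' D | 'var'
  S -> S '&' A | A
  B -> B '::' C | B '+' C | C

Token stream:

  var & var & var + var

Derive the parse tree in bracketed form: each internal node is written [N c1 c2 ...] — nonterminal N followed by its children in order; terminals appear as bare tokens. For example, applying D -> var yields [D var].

S
S & A
S & A & A
A & A & A
B & A & A
C & A & A
D & A & A
var & A & A
var & B & A
var & C & A
var & D & A
var & var & A
var & var & B
var & var & B + C
var & var & C + C
var & var & D + C
var & var & var + C
var & var & var + D
var & var & var + var

[S [S [S [A [B [C [D var]]]]] & [A [B [C [D var]]]]] & [A [B [B [C [D var]]] + [C [D var]]]]]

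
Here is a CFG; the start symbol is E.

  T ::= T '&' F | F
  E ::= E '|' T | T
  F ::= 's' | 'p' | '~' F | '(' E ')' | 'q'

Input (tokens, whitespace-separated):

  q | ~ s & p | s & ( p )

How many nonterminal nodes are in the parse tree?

[E [E [E [T [F q]]] | [T [T [F ~ [F s]]] & [F p]]] | [T [T [F s]] & [F ( [E [T [F p]]] )]]]

17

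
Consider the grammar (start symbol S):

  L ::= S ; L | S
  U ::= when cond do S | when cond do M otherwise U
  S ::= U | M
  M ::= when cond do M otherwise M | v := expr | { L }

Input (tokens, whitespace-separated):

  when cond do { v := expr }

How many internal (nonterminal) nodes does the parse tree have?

7

[S [U when cond do [S [M { [L [S [M v := expr]]] }]]]]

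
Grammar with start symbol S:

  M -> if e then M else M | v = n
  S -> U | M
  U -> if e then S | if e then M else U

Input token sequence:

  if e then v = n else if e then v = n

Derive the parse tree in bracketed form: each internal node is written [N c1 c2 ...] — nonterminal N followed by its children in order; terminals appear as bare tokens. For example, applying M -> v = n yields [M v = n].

[S [U if e then [M v = n] else [U if e then [S [M v = n]]]]]

S
U
if e then M else U
if e then v = n else U
if e then v = n else if e then S
if e then v = n else if e then M
if e then v = n else if e then v = n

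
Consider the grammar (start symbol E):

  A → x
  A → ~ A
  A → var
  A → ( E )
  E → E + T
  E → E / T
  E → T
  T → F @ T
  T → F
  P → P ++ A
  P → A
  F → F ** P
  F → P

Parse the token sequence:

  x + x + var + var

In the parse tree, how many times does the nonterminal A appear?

[E [E [E [E [T [F [P [A x]]]]] + [T [F [P [A x]]]]] + [T [F [P [A var]]]]] + [T [F [P [A var]]]]]

4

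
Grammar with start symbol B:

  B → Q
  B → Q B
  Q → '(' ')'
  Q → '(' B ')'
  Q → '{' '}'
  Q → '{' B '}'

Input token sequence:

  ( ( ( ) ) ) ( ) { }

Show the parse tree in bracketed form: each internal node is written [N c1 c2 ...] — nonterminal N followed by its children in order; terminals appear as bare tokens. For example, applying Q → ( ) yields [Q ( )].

[B [Q ( [B [Q ( [B [Q ( )]] )]] )] [B [Q ( )] [B [Q { }]]]]

B
Q B
( B ) B
( Q ) B
( ( B ) ) B
( ( Q ) ) B
( ( ( ) ) ) B
( ( ( ) ) ) Q B
( ( ( ) ) ) ( ) B
( ( ( ) ) ) ( ) Q
( ( ( ) ) ) ( ) { }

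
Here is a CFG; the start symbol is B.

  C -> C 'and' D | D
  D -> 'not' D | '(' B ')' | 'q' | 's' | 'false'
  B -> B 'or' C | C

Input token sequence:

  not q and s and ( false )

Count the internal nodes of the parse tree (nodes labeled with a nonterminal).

[B [C [C [C [D not [D q]]] and [D s]] and [D ( [B [C [D false]]] )]]]

11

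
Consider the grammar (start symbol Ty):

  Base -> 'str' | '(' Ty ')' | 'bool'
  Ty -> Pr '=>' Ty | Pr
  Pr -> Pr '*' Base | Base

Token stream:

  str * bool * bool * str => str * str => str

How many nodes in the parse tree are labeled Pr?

7

[Ty [Pr [Pr [Pr [Pr [Base str]] * [Base bool]] * [Base bool]] * [Base str]] => [Ty [Pr [Pr [Base str]] * [Base str]] => [Ty [Pr [Base str]]]]]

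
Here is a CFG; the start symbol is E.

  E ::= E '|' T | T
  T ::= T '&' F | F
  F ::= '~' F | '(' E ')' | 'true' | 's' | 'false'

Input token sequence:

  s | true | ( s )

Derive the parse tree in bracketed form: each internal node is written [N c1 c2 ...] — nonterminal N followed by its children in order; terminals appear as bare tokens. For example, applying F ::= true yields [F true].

E
E | T
E | T | T
T | T | T
F | T | T
s | T | T
s | F | T
s | true | T
s | true | F
s | true | ( E )
s | true | ( T )
s | true | ( F )
s | true | ( s )

[E [E [E [T [F s]]] | [T [F true]]] | [T [F ( [E [T [F s]]] )]]]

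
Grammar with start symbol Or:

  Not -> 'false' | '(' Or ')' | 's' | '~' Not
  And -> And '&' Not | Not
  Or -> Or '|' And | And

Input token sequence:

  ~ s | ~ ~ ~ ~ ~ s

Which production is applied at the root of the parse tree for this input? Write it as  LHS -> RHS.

[Or [Or [And [Not ~ [Not s]]]] | [And [Not ~ [Not ~ [Not ~ [Not ~ [Not ~ [Not s]]]]]]]]

Or -> Or '|' And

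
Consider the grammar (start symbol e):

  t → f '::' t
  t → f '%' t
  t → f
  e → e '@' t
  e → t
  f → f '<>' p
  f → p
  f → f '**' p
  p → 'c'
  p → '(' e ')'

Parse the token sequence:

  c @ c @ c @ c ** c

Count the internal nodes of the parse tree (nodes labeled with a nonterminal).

[e [e [e [e [t [f [p c]]]] @ [t [f [p c]]]] @ [t [f [p c]]]] @ [t [f [f [p c]] ** [p c]]]]

18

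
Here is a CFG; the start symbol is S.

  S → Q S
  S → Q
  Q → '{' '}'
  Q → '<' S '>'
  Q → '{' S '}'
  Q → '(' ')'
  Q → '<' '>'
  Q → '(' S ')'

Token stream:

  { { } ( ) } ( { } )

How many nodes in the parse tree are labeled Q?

[S [Q { [S [Q { }] [S [Q ( )]]] }] [S [Q ( [S [Q { }]] )]]]

5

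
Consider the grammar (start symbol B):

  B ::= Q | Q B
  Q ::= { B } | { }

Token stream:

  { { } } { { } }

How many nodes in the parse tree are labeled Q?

[B [Q { [B [Q { }]] }] [B [Q { [B [Q { }]] }]]]

4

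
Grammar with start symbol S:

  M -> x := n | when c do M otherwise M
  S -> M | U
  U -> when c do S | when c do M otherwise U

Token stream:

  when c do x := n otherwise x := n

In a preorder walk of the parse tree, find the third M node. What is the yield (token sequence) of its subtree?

[S [M when c do [M x := n] otherwise [M x := n]]]

x := n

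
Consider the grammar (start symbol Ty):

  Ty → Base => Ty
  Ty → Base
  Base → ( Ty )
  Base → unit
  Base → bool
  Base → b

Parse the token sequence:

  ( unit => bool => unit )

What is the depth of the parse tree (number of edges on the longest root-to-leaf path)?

6

[Ty [Base ( [Ty [Base unit] => [Ty [Base bool] => [Ty [Base unit]]]] )]]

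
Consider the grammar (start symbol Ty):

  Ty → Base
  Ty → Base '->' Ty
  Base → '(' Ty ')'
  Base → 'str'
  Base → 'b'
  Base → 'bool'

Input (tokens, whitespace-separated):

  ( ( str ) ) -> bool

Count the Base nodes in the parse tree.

[Ty [Base ( [Ty [Base ( [Ty [Base str]] )]] )] -> [Ty [Base bool]]]

4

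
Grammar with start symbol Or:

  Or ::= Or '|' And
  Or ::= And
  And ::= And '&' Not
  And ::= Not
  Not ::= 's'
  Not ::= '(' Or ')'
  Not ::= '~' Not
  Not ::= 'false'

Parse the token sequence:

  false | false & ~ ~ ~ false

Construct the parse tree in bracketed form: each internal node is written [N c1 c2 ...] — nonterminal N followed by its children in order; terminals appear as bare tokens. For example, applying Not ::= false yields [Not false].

[Or [Or [And [Not false]]] | [And [And [Not false]] & [Not ~ [Not ~ [Not ~ [Not false]]]]]]

Or
Or | And
And | And
Not | And
false | And
false | And & Not
false | Not & Not
false | false & Not
false | false & ~ Not
false | false & ~ ~ Not
false | false & ~ ~ ~ Not
false | false & ~ ~ ~ false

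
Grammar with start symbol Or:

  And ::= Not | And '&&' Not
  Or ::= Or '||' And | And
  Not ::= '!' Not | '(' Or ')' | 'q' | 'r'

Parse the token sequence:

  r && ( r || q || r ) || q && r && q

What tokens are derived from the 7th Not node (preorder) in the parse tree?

[Or [Or [And [And [Not r]] && [Not ( [Or [Or [Or [And [Not r]]] || [And [Not q]]] || [And [Not r]]] )]]] || [And [And [And [Not q]] && [Not r]] && [Not q]]]

r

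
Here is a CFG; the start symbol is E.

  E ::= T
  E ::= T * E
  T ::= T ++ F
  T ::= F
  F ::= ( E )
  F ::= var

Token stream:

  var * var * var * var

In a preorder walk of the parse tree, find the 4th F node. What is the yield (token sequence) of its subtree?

[E [T [F var]] * [E [T [F var]] * [E [T [F var]] * [E [T [F var]]]]]]

var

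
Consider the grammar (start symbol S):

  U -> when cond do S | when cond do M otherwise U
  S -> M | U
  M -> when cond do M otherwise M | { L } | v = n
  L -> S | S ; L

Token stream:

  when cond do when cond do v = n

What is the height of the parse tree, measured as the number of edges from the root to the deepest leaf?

[S [U when cond do [S [U when cond do [S [M v = n]]]]]]

6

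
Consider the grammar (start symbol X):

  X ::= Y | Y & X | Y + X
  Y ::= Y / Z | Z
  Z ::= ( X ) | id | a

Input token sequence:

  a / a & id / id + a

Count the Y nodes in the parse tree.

[X [Y [Y [Z a]] / [Z a]] & [X [Y [Y [Z id]] / [Z id]] + [X [Y [Z a]]]]]

5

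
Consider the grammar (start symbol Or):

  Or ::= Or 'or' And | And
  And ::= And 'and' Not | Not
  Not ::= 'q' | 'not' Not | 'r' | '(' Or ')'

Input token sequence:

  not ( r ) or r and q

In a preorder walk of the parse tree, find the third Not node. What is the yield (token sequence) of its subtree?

[Or [Or [And [Not not [Not ( [Or [And [Not r]]] )]]]] or [And [And [Not r]] and [Not q]]]

r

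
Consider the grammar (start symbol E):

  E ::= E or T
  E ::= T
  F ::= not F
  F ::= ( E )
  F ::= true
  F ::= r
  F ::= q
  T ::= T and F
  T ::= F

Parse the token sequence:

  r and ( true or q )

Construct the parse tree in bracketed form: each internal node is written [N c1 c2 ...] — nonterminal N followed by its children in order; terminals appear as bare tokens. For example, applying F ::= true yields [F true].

E
T
T and F
F and F
r and F
r and ( E )
r and ( E or T )
r and ( T or T )
r and ( F or T )
r and ( true or T )
r and ( true or F )
r and ( true or q )

[E [T [T [F r]] and [F ( [E [E [T [F true]]] or [T [F q]]] )]]]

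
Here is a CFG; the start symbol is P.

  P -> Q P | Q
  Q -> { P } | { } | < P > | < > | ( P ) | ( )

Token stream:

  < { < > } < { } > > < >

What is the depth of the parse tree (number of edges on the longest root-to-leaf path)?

[P [Q < [P [Q { [P [Q < >]] }] [P [Q < [P [Q { }]] >]]] >] [P [Q < >]]]

7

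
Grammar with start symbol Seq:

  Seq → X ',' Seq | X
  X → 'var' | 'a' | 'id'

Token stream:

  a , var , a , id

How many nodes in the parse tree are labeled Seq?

4

[Seq [X a] , [Seq [X var] , [Seq [X a] , [Seq [X id]]]]]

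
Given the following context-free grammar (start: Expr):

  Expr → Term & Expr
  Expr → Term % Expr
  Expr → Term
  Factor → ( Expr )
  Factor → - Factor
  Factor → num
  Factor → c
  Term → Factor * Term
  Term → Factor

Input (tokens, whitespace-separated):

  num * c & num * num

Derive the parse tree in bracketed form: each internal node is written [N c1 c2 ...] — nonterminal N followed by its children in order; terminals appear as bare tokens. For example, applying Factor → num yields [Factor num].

[Expr [Term [Factor num] * [Term [Factor c]]] & [Expr [Term [Factor num] * [Term [Factor num]]]]]

Expr
Term & Expr
Factor * Term & Expr
num * Term & Expr
num * Factor & Expr
num * c & Expr
num * c & Term
num * c & Factor * Term
num * c & num * Term
num * c & num * Factor
num * c & num * num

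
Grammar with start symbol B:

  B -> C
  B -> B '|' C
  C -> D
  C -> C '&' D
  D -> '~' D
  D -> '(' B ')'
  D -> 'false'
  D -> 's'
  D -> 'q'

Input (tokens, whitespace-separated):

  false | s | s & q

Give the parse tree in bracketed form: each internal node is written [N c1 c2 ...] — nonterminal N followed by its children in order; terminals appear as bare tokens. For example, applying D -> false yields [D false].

[B [B [B [C [D false]]] | [C [D s]]] | [C [C [D s]] & [D q]]]

B
B | C
B | C | C
C | C | C
D | C | C
false | C | C
false | D | C
false | s | C
false | s | C & D
false | s | D & D
false | s | s & D
false | s | s & q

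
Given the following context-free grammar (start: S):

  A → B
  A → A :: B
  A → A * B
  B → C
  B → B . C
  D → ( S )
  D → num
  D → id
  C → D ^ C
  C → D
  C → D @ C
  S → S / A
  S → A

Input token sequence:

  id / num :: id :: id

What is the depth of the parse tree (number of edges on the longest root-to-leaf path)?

[S [S [A [B [C [D id]]]]] / [A [A [A [B [C [D num]]]] :: [B [C [D id]]]] :: [B [C [D id]]]]]

7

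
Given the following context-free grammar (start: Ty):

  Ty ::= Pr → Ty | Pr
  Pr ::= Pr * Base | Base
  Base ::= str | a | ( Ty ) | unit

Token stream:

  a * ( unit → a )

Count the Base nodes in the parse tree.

[Ty [Pr [Pr [Base a]] * [Base ( [Ty [Pr [Base unit]] → [Ty [Pr [Base a]]]] )]]]

4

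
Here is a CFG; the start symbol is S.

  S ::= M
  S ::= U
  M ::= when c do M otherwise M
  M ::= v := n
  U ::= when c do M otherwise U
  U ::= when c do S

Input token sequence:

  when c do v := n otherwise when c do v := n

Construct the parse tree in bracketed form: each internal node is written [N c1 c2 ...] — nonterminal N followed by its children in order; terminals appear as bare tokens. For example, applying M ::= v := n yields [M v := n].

S
U
when c do M otherwise U
when c do v := n otherwise U
when c do v := n otherwise when c do S
when c do v := n otherwise when c do M
when c do v := n otherwise when c do v := n

[S [U when c do [M v := n] otherwise [U when c do [S [M v := n]]]]]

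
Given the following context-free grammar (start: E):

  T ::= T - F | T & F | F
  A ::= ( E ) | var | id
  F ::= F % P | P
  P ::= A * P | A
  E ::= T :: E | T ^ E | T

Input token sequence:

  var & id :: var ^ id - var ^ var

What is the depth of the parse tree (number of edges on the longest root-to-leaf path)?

8

[E [T [T [F [P [A var]]]] & [F [P [A id]]]] :: [E [T [F [P [A var]]]] ^ [E [T [T [F [P [A id]]]] - [F [P [A var]]]] ^ [E [T [F [P [A var]]]]]]]]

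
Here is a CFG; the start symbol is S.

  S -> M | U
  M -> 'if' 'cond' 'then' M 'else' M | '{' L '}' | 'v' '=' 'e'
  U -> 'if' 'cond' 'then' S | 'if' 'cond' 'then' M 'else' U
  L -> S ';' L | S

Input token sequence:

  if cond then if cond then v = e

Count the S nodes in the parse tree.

[S [U if cond then [S [U if cond then [S [M v = e]]]]]]

3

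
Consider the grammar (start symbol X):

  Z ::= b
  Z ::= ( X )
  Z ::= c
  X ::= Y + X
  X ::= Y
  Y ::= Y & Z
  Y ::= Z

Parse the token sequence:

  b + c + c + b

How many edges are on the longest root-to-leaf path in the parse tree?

6

[X [Y [Z b]] + [X [Y [Z c]] + [X [Y [Z c]] + [X [Y [Z b]]]]]]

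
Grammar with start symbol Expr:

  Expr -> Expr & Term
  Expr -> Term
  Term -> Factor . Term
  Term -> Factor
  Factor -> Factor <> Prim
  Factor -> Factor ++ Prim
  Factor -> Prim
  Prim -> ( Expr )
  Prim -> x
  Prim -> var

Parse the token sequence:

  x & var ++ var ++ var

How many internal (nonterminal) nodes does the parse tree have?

[Expr [Expr [Term [Factor [Prim x]]]] & [Term [Factor [Factor [Factor [Prim var]] ++ [Prim var]] ++ [Prim var]]]]

12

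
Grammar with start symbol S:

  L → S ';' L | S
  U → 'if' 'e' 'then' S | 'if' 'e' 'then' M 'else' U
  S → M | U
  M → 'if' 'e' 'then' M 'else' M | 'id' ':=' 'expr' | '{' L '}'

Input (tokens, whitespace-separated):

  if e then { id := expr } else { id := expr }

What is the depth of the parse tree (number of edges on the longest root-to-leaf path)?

[S [M if e then [M { [L [S [M id := expr]]] }] else [M { [L [S [M id := expr]]] }]]]

6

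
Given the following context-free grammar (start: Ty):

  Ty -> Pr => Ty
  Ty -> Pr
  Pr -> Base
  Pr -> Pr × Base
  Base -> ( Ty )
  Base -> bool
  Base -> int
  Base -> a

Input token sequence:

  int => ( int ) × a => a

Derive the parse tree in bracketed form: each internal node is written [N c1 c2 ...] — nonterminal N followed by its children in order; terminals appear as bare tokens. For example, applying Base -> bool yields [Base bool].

[Ty [Pr [Base int]] => [Ty [Pr [Pr [Base ( [Ty [Pr [Base int]]] )]] × [Base a]] => [Ty [Pr [Base a]]]]]

Ty
Pr => Ty
Base => Ty
int => Ty
int => Pr => Ty
int => Pr × Base => Ty
int => Base × Base => Ty
int => ( Ty ) × Base => Ty
int => ( Pr ) × Base => Ty
int => ( Base ) × Base => Ty
int => ( int ) × Base => Ty
int => ( int ) × a => Ty
int => ( int ) × a => Pr
int => ( int ) × a => Base
int => ( int ) × a => a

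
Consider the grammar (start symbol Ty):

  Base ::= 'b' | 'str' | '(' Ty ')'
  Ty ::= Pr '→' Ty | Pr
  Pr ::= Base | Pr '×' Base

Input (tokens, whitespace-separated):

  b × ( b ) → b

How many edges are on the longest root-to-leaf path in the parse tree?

6

[Ty [Pr [Pr [Base b]] × [Base ( [Ty [Pr [Base b]]] )]] → [Ty [Pr [Base b]]]]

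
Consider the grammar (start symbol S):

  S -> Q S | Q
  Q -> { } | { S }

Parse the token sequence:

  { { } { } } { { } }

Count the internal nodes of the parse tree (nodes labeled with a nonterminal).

[S [Q { [S [Q { }] [S [Q { }]]] }] [S [Q { [S [Q { }]] }]]]

10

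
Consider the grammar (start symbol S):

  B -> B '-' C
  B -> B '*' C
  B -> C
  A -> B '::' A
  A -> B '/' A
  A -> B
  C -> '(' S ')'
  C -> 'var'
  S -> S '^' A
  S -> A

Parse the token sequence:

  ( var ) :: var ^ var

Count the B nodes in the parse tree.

4

[S [S [A [B [C ( [S [A [B [C var]]]] )]] :: [A [B [C var]]]]] ^ [A [B [C var]]]]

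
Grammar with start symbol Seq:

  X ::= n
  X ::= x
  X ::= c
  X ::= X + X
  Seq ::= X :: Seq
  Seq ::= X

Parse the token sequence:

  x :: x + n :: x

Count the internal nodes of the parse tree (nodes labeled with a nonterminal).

8

[Seq [X x] :: [Seq [X [X x] + [X n]] :: [Seq [X x]]]]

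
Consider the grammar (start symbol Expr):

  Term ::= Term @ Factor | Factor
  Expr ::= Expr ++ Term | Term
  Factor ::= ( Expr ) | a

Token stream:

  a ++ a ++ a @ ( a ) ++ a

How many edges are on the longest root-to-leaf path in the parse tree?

[Expr [Expr [Expr [Expr [Term [Factor a]]] ++ [Term [Factor a]]] ++ [Term [Term [Factor a]] @ [Factor ( [Expr [Term [Factor a]]] )]]] ++ [Term [Factor a]]]

7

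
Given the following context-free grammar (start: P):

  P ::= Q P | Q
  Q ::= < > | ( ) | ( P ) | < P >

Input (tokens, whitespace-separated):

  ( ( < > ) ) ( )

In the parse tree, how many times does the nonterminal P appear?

4

[P [Q ( [P [Q ( [P [Q < >]] )]] )] [P [Q ( )]]]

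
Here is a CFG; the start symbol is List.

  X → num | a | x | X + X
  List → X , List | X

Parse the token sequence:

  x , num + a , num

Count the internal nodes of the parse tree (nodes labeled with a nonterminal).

8

[List [X x] , [List [X [X num] + [X a]] , [List [X num]]]]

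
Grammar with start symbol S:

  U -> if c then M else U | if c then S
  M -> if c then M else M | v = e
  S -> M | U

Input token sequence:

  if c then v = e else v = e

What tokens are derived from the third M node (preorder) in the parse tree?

[S [M if c then [M v = e] else [M v = e]]]

v = e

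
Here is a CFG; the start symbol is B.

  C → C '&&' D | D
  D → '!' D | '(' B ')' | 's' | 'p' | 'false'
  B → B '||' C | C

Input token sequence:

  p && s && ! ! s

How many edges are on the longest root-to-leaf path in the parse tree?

5

[B [C [C [C [D p]] && [D s]] && [D ! [D ! [D s]]]]]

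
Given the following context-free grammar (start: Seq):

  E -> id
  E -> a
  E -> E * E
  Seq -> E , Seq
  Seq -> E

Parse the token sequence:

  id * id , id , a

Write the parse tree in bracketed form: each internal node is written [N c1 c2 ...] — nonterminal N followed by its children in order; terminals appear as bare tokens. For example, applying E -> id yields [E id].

Seq
E , Seq
E * E , Seq
id * E , Seq
id * id , Seq
id * id , E , Seq
id * id , id , Seq
id * id , id , E
id * id , id , a

[Seq [E [E id] * [E id]] , [Seq [E id] , [Seq [E a]]]]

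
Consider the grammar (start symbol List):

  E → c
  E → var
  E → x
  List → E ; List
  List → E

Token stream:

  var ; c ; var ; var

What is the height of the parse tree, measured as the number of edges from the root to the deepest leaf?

5

[List [E var] ; [List [E c] ; [List [E var] ; [List [E var]]]]]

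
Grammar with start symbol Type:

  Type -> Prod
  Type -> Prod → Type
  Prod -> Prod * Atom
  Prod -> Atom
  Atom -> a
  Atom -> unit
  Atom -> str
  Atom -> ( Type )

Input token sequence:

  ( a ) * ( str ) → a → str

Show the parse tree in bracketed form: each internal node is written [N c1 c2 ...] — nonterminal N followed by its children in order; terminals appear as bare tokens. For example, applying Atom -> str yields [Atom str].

Type
Prod → Type
Prod * Atom → Type
Atom * Atom → Type
( Type ) * Atom → Type
( Prod ) * Atom → Type
( Atom ) * Atom → Type
( a ) * Atom → Type
( a ) * ( Type ) → Type
( a ) * ( Prod ) → Type
( a ) * ( Atom ) → Type
( a ) * ( str ) → Type
( a ) * ( str ) → Prod → Type
( a ) * ( str ) → Atom → Type
( a ) * ( str ) → a → Type
( a ) * ( str ) → a → Prod
( a ) * ( str ) → a → Atom
( a ) * ( str ) → a → str

[Type [Prod [Prod [Atom ( [Type [Prod [Atom a]]] )]] * [Atom ( [Type [Prod [Atom str]]] )]] → [Type [Prod [Atom a]] → [Type [Prod [Atom str]]]]]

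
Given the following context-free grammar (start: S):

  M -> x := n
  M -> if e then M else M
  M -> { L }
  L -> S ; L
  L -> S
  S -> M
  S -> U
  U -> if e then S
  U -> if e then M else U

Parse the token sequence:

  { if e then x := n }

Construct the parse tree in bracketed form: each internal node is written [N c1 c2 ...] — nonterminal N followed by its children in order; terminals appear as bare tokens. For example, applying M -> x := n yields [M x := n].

[S [M { [L [S [U if e then [S [M x := n]]]]] }]]

S
M
{ L }
{ S }
{ U }
{ if e then S }
{ if e then M }
{ if e then x := n }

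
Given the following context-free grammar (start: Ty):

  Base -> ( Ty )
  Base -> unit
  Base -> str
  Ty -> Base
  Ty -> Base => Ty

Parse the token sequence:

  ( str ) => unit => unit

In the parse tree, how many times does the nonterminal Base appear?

[Ty [Base ( [Ty [Base str]] )] => [Ty [Base unit] => [Ty [Base unit]]]]

4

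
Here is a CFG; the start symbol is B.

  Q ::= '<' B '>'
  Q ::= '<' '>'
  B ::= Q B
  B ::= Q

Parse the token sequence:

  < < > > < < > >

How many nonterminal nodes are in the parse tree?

8

[B [Q < [B [Q < >]] >] [B [Q < [B [Q < >]] >]]]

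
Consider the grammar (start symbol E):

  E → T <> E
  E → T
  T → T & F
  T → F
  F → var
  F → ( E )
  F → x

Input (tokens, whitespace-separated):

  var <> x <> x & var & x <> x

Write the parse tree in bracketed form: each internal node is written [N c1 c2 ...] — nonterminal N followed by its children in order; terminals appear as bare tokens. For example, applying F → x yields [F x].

[E [T [F var]] <> [E [T [F x]] <> [E [T [T [T [F x]] & [F var]] & [F x]] <> [E [T [F x]]]]]]

E
T <> E
F <> E
var <> E
var <> T <> E
var <> F <> E
var <> x <> E
var <> x <> T <> E
var <> x <> T & F <> E
var <> x <> T & F & F <> E
var <> x <> F & F & F <> E
var <> x <> x & F & F <> E
var <> x <> x & var & F <> E
var <> x <> x & var & x <> E
var <> x <> x & var & x <> T
var <> x <> x & var & x <> F
var <> x <> x & var & x <> x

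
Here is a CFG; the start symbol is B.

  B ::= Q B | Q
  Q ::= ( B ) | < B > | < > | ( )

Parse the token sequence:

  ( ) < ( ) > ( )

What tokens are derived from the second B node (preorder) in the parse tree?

[B [Q ( )] [B [Q < [B [Q ( )]] >] [B [Q ( )]]]]

< ( ) > ( )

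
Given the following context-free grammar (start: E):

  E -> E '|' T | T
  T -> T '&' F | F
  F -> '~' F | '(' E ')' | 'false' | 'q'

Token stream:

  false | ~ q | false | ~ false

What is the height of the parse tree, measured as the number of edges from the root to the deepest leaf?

[E [E [E [E [T [F false]]] | [T [F ~ [F q]]]] | [T [F false]]] | [T [F ~ [F false]]]]

6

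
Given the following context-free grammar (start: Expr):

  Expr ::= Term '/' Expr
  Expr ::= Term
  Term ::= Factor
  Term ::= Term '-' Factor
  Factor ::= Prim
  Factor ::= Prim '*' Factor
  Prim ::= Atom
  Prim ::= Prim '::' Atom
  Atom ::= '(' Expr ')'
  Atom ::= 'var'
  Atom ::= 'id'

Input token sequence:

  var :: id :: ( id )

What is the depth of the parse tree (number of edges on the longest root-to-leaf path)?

[Expr [Term [Factor [Prim [Prim [Prim [Atom var]] :: [Atom id]] :: [Atom ( [Expr [Term [Factor [Prim [Atom id]]]]] )]]]]]

10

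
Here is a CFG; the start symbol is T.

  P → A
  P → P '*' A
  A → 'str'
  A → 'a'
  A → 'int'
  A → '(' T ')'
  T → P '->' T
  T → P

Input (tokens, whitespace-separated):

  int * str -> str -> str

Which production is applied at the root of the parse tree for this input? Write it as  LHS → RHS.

T → P '->' T

[T [P [P [A int]] * [A str]] -> [T [P [A str]] -> [T [P [A str]]]]]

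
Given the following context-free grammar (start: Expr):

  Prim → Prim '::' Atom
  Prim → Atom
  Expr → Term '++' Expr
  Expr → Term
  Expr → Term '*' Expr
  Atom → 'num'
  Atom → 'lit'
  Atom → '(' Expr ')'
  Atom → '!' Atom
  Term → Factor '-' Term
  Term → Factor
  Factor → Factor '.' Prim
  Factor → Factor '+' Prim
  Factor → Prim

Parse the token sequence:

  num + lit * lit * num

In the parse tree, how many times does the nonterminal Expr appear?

3

[Expr [Term [Factor [Factor [Prim [Atom num]]] + [Prim [Atom lit]]]] * [Expr [Term [Factor [Prim [Atom lit]]]] * [Expr [Term [Factor [Prim [Atom num]]]]]]]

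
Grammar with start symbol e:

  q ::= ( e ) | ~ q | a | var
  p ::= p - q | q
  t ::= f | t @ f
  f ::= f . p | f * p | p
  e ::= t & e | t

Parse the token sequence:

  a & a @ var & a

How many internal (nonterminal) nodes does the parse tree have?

[e [t [f [p [q a]]]] & [e [t [t [f [p [q a]]]] @ [f [p [q var]]]] & [e [t [f [p [q a]]]]]]]

19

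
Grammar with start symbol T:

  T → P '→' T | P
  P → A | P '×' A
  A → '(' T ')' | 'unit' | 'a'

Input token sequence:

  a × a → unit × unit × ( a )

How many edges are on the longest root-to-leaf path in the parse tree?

7

[T [P [P [A a]] × [A a]] → [T [P [P [P [A unit]] × [A unit]] × [A ( [T [P [A a]]] )]]]]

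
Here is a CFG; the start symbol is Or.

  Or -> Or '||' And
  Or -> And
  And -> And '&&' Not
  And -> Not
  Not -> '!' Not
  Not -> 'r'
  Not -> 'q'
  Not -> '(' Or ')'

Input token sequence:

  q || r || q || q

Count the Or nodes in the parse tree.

[Or [Or [Or [Or [And [Not q]]] || [And [Not r]]] || [And [Not q]]] || [And [Not q]]]

4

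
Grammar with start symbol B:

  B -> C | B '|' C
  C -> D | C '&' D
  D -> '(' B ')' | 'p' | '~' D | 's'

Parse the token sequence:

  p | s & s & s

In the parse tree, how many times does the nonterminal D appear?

4

[B [B [C [D p]]] | [C [C [C [D s]] & [D s]] & [D s]]]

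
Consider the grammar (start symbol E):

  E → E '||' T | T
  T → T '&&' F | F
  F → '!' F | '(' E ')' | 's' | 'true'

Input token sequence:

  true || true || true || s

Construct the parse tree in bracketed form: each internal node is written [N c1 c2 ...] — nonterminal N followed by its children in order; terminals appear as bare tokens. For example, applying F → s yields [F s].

E
E || T
E || T || T
E || T || T || T
T || T || T || T
F || T || T || T
true || T || T || T
true || F || T || T
true || true || T || T
true || true || F || T
true || true || true || T
true || true || true || F
true || true || true || s

[E [E [E [E [T [F true]]] || [T [F true]]] || [T [F true]]] || [T [F s]]]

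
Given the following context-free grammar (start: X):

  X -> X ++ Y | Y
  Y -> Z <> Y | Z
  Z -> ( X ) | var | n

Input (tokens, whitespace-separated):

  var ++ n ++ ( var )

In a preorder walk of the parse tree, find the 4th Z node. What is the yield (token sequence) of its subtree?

var

[X [X [X [Y [Z var]]] ++ [Y [Z n]]] ++ [Y [Z ( [X [Y [Z var]]] )]]]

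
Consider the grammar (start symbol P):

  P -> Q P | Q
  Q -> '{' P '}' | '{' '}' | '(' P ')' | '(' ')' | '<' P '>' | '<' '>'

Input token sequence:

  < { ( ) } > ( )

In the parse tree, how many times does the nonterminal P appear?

4

[P [Q < [P [Q { [P [Q ( )]] }]] >] [P [Q ( )]]]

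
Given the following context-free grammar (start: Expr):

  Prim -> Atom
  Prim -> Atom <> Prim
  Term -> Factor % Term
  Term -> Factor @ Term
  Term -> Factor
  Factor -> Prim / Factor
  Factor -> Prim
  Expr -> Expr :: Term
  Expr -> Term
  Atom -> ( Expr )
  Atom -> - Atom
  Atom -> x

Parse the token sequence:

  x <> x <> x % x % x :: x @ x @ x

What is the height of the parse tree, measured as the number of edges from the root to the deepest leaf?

8

[Expr [Expr [Term [Factor [Prim [Atom x] <> [Prim [Atom x] <> [Prim [Atom x]]]]] % [Term [Factor [Prim [Atom x]]] % [Term [Factor [Prim [Atom x]]]]]]] :: [Term [Factor [Prim [Atom x]]] @ [Term [Factor [Prim [Atom x]]] @ [Term [Factor [Prim [Atom x]]]]]]]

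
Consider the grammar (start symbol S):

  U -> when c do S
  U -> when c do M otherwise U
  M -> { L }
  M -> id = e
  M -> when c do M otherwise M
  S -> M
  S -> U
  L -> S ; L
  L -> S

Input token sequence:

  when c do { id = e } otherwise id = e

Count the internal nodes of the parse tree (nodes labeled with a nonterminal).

7

[S [M when c do [M { [L [S [M id = e]]] }] otherwise [M id = e]]]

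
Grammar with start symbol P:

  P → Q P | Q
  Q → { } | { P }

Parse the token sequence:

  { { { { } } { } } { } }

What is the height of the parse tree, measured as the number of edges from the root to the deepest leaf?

[P [Q { [P [Q { [P [Q { [P [Q { }]] }] [P [Q { }]]] }] [P [Q { }]]] }]]

8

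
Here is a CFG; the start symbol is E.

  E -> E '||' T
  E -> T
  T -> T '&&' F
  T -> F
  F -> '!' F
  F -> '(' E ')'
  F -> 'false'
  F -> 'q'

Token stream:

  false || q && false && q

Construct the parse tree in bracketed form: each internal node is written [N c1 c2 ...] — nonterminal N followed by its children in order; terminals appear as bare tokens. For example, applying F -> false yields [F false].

[E [E [T [F false]]] || [T [T [T [F q]] && [F false]] && [F q]]]

E
E || T
T || T
F || T
false || T
false || T && F
false || T && F && F
false || F && F && F
false || q && F && F
false || q && false && F
false || q && false && q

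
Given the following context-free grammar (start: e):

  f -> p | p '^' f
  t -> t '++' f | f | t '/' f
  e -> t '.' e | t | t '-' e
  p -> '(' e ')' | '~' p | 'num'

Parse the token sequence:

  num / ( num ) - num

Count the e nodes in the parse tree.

[e [t [t [f [p num]]] / [f [p ( [e [t [f [p num]]]] )]]] - [e [t [f [p num]]]]]

3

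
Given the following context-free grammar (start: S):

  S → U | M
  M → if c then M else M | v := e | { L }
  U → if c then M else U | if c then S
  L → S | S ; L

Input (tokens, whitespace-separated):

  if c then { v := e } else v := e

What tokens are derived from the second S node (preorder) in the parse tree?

v := e

[S [M if c then [M { [L [S [M v := e]]] }] else [M v := e]]]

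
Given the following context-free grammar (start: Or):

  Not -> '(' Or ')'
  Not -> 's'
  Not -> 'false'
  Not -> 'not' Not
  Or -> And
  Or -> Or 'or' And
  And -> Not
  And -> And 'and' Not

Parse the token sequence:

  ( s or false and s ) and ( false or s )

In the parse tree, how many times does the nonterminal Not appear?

[Or [And [And [Not ( [Or [Or [And [Not s]]] or [And [And [Not false]] and [Not s]]] )]] and [Not ( [Or [Or [And [Not false]]] or [And [Not s]]] )]]]

7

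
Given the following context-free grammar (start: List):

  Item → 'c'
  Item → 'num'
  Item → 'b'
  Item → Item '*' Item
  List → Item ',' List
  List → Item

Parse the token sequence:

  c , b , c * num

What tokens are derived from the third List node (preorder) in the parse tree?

[List [Item c] , [List [Item b] , [List [Item [Item c] * [Item num]]]]]

c * num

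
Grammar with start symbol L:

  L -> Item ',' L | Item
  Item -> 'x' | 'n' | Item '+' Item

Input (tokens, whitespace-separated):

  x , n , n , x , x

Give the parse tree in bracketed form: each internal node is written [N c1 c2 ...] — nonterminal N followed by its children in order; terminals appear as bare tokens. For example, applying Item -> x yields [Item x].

[L [Item x] , [L [Item n] , [L [Item n] , [L [Item x] , [L [Item x]]]]]]

L
Item , L
x , L
x , Item , L
x , n , L
x , n , Item , L
x , n , n , L
x , n , n , Item , L
x , n , n , x , L
x , n , n , x , Item
x , n , n , x , x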